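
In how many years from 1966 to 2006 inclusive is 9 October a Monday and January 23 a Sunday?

Check each year's weekday for 9 October and January 23:
  1966: Sun/Sun  1967: Mon/Mon  1968: Wed/Tue  1969: Thu/Thu  1970: Fri/Fri  1971: Sat/Sat  1972: Mon/Sun ✓  1973: Tue/Tue  1974: Wed/Wed  1975: Thu/Thu  1976: Sat/Fri  1977: Sun/Sun  1978: Mon/Mon  1979: Tue/Tue  …(13 more)…  1993: Sat/Sat  1994: Sun/Sun  1995: Mon/Mon  1996: Wed/Tue  1997: Thu/Thu  1998: Fri/Fri  1999: Sat/Sat  2000: Mon/Sun ✓  2001: Tue/Tue  2002: Wed/Wed  2003: Thu/Thu  2004: Sat/Fri  2005: Sun/Sun  2006: Mon/Mon
Both conditions hold in: 1972, 2000 — 2.

2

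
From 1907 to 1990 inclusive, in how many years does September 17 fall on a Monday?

Track September 17's weekday year by year (advancing +1, or +2 across a Feb 29):
  1907: Tue  1908: Thu (+2)  1909: Fri (+1)  1910: Sat (+1)  1911: Sun (+1)
  1912: Tue (+2)  1913: Wed (+1)  1914: Thu (+1)  1915: Fri (+1)  1916: Sun (+2)
  1917: Mon (+1) ✓  1918: Tue (+1)  1919: Wed (+1)  1920: Fri (+2)  … (56 more years) …
  1977: Sat (+1)  1978: Sun (+1)  1979: Mon (+1) ✓  1980: Wed (+2)  1981: Thu (+1)
  1982: Fri (+1)  1983: Sat (+1)  1984: Mon (+2) ✓  1985: Tue (+1)  1986: Wed (+1)
  1987: Thu (+1)  1988: Sat (+2)  1989: Sun (+1)  1990: Mon (+1) ✓
Monday years: 1917, 1923, 1928, 1934, 1945, 1951, 1956, 1962, 1973, 1979, 1984, 1990 — 12 in total.

12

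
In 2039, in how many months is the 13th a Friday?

1

Check the 13th of each month of 2039: Jan 13: Thu, Feb 13: Sun, Mar 13: Sun, Apr 13: Wed, May 13: Fri, Jun 13: Mon, Jul 13: Wed, Aug 13: Sat, Sep 13: Tue, Oct 13: Thu, Nov 13: Sun, Dec 13: Tue.
Friday occurs in May — 1 month.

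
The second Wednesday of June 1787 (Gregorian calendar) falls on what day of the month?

13

June 1, 1787 is a Friday, so the first Wednesday is the 6th.
The second Wednesday is 6 + 7 = 13.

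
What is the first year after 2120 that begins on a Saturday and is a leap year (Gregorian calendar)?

Jan 1 advances by 2 weekdays after a leap year and by 1 after a common year.
2120: Jan 1 is Monday (leap).
2121: Wednesday
2122: Thursday
2123: Friday
2124: Saturday (leap)
2124 begins on a Saturday and is a leap year.

2124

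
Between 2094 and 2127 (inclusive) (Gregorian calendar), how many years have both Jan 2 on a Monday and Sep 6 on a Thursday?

Check each year's weekday for Jan 2 and Sep 6:
  2094: Sat/Mon  2095: Sun/Tue  2096: Mon/Thu ✓  2097: Wed/Fri  2098: Thu/Sat  2099: Fri/Sun  2100: Sat/Mon  2101: Sun/Tue  2102: Mon/Wed  2103: Tue/Thu  2104: Wed/Sat  2105: Fri/Sun  2106: Sat/Mon  2107: Sun/Tue  …(6 more)…  2114: Tue/Thu  2115: Wed/Fri  2116: Thu/Sun  2117: Sat/Mon  2118: Sun/Tue  2119: Mon/Wed  2120: Tue/Fri  2121: Thu/Sat  2122: Fri/Sun  2123: Sat/Mon  2124: Sun/Wed  2125: Tue/Thu  2126: Wed/Fri  2127: Thu/Sat
Both conditions hold in: 2096, 2108 — 2.

2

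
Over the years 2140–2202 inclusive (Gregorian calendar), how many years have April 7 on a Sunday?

9

Track April 7's weekday year by year (advancing +1, or +2 across a Feb 29):
  2140: Thu  2141: Fri (+1)  2142: Sat (+1)  2143: Sun (+1) ✓  2144: Tue (+2)
  2145: Wed (+1)  2146: Thu (+1)  2147: Fri (+1)  2148: Sun (+2) ✓  2149: Mon (+1)
  2150: Tue (+1)  2151: Wed (+1)  2152: Fri (+2)  2153: Sat (+1)  … (35 more years) …
  2189: Tue (+1)  2190: Wed (+1)  2191: Thu (+1)  2192: Sat (+2)  2193: Sun (+1) ✓
  2194: Mon (+1)  2195: Tue (+1)  2196: Thu (+2)  2197: Fri (+1)  2198: Sat (+1)
  2199: Sun (+1) ✓  2200: Mon (+1)  2201: Tue (+1)  2202: Wed (+1)
Sunday years: 2143, 2148, 2154, 2165, 2171, 2176, 2182, 2193, 2199 — 9 in total.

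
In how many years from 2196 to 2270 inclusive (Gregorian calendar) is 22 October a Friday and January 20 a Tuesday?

Check each year's weekday for 22 October and January 20:
  2196: Sat/Wed  2197: Sun/Fri  2198: Mon/Sat  2199: Tue/Sun  2200: Wed/Mon  2201: Thu/Tue  2202: Fri/Wed  2203: Sat/Thu  2204: Mon/Fri  2205: Tue/Sun  2206: Wed/Mon  2207: Thu/Tue  2208: Sat/Wed  2209: Sun/Fri  …(47 more)…  2257: Thu/Tue  2258: Fri/Wed  2259: Sat/Thu  2260: Mon/Fri  2261: Tue/Sun  2262: Wed/Mon  2263: Thu/Tue  2264: Sat/Wed  2265: Sun/Fri  2266: Mon/Sat  2267: Tue/Sun  2268: Thu/Mon  2269: Fri/Wed  2270: Sat/Thu
Both conditions hold in: 2224, 2252 — 2.

2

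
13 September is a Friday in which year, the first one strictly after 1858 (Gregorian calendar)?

From one year to the next, a fixed date's weekday advances by 1, or by 2 when a Feb 29 lies between the two dates.
1858: September 13 is Monday.
1859: Tuesday (+1)
1860: Thursday (+2)
1861: Friday (+1)
13 September falls on a Friday in 1861.

1861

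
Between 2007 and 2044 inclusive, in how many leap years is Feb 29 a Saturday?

Leap years in 2007–2044: 10 of them.
Feb 29 weekday advances by 5 (mod 7) from one leap year to the next four years later (or differs when a century non-leap intervenes).
Leap-day weekdays: 2008:Fri 2012:Wed 2016:Mon 2020:Sat✓ 2024:Thu 2028:Tue 2032:Sun 2036:Fri 2040:Wed 2044:Mon
Saturday: 2020 → 1.

1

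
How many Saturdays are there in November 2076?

November 2076 has 30 days and begins on Sunday.
The first Saturday is November 7.
Saturdays fall on 7, 14, 21, 28 — that's 4.

4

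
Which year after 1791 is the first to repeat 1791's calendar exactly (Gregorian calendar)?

1803

Two years share a calendar iff Jan 1 falls on the same weekday and both are leap or both are common. 1791: Jan 1 is Saturday, common year.
1792: Jan 1 Sunday, leap
1793: Jan 1 Tuesday, common
1794: Jan 1 Wednesday, common
1795: Jan 1 Thursday, common
1796: Jan 1 Friday, leap
1797: Jan 1 Sunday, common
1798: Jan 1 Monday, common
1799: Jan 1 Tuesday, common
1800: Jan 1 Wednesday, common
1801: Jan 1 Thursday, common
1802: Jan 1 Friday, common
1803: Jan 1 Saturday, common
1803 matches on both conditions.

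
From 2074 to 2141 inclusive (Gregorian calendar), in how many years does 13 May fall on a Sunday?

10

Track 13 May's weekday year by year (advancing +1, or +2 across a Feb 29):
  2074: Sun ✓  2075: Mon (+1)  2076: Wed (+2)  2077: Thu (+1)  2078: Fri (+1)
  2079: Sat (+1)  2080: Mon (+2)  2081: Tue (+1)  2082: Wed (+1)  2083: Thu (+1)
  2084: Sat (+2)  2085: Sun (+1) ✓  2086: Mon (+1)  2087: Tue (+1)  … (40 more years) …
  2128: Thu (+2)  2129: Fri (+1)  2130: Sat (+1)  2131: Sun (+1) ✓  2132: Tue (+2)
  2133: Wed (+1)  2134: Thu (+1)  2135: Fri (+1)  2136: Sun (+2) ✓  2137: Mon (+1)
  2138: Tue (+1)  2139: Wed (+1)  2140: Fri (+2)  2141: Sat (+1)
Sunday years: 2074, 2085, 2091, 2096, 2103, 2108, 2114, 2125, 2131, 2136 — 10 in total.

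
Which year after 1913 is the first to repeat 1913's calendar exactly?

1919

Two years share a calendar iff Jan 1 falls on the same weekday and both are leap or both are common. 1913: Jan 1 is Wednesday, common year.
1914: Jan 1 Thursday, common
1915: Jan 1 Friday, common
1916: Jan 1 Saturday, leap
1917: Jan 1 Monday, common
1918: Jan 1 Tuesday, common
1919: Jan 1 Wednesday, common
1919 matches on both conditions.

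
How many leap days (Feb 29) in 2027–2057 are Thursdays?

1

Leap years in 2027–2057: 8 of them.
Feb 29 weekday advances by 5 (mod 7) from one leap year to the next four years later (or differs when a century non-leap intervenes).
Leap-day weekdays: 2028:Tue 2032:Sun 2036:Fri 2040:Wed 2044:Mon 2048:Sat 2052:Thu✓ 2056:Tue
Thursday: 2052 → 1.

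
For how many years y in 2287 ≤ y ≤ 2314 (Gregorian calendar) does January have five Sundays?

12

January has 31 days; it has five Sundays when Sunday falls among the first (month-length − 28) days — i.e. when January 1 is one of Sunday/Saturday/Friday.
January 1 by year: 2287:Sat✓ 2288:Sun✓ 2289:Tue 2290:Wed 2291:Thu 2292:Fri✓ 2293:Sun✓ 2294:Mon 2295:Tue 2296:Wed 2297:Fri✓ 2298:Sat✓ 2299:Sun✓ 2300:Mon 2301:Tue 2302:Wed 2303:Thu 2304:Fri✓ 2305:Sun✓ 2306:Mon 2307:Tue 2308:Wed 2309:Fri✓ 2310:Sat✓ 2311:Sun✓ 2312:Mon 2313:Wed 2314:Thu
Years with five Sundays: 2287, 2288, 2292, 2293, 2297, 2298, 2299, 2304, 2305, 2309, 2310, 2311 → 12.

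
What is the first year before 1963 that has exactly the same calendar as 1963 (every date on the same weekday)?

1957

Two years share a calendar iff Jan 1 falls on the same weekday and both are leap or both are common. 1963: Jan 1 is Tuesday, common year.
1962: Jan 1 Monday, common
1961: Jan 1 Sunday, common
1960: Jan 1 Friday, leap
1959: Jan 1 Thursday, common
1958: Jan 1 Wednesday, common
1957: Jan 1 Tuesday, common
1957 matches on both conditions.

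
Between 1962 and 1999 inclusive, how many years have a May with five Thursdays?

16

May has 31 days; it has five Thursdays when Thursday falls among the first (month-length − 28) days — i.e. when May 1 is one of Thursday/Wednesday/Tuesday.
May 1 by year: 1962:Tue✓ 1963:Wed✓ 1964:Fri 1965:Sat 1966:Sun 1967:Mon 1968:Wed✓ 1969:Thu✓ 1970:Fri 1971:Sat 1972:Mon 1973:Tue✓ 1974:Wed✓ 1975:Thu✓ 1976:Sat …(8 more)… 1985:Wed✓ 1986:Thu✓ 1987:Fri 1988:Sun 1989:Mon 1990:Tue✓ 1991:Wed✓ 1992:Fri 1993:Sat 1994:Sun 1995:Mon 1996:Wed✓ 1997:Thu✓ 1998:Fri 1999:Sat
Years with five Thursdays: 1962, 1963, 1968, 1969, 1973, 1974, 1975, 1979, 1980, 1984, 1985, 1986, 1990, 1991, 1996, 1997 → 16.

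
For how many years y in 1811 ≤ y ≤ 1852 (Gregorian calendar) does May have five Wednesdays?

May has 31 days; it has five Wednesdays when Wednesday falls among the first (month-length − 28) days — i.e. when May 1 is one of Wednesday/Tuesday/Monday.
May 1 by year: 1811:Wed✓ 1812:Fri 1813:Sat 1814:Sun 1815:Mon✓ 1816:Wed✓ 1817:Thu 1818:Fri 1819:Sat 1820:Mon✓ 1821:Tue✓ 1822:Wed✓ 1823:Thu 1824:Sat 1825:Sun …(12 more)… 1838:Tue✓ 1839:Wed✓ 1840:Fri 1841:Sat 1842:Sun 1843:Mon✓ 1844:Wed✓ 1845:Thu 1846:Fri 1847:Sat 1848:Mon✓ 1849:Tue✓ 1850:Wed✓ 1851:Thu 1852:Sat
Years with five Wednesdays: 1811, 1815, 1816, 1820, 1821, 1822, 1826, 1827, 1832, 1833, 1837, 1838, 1839, 1843, 1844, 1848, 1849, 1850 → 18.

18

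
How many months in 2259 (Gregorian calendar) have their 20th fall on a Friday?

Check the 20th of each month of 2259: Jan 20: Thu, Feb 20: Sun, Mar 20: Sun, Apr 20: Wed, May 20: Fri, Jun 20: Mon, Jul 20: Wed, Aug 20: Sat, Sep 20: Tue, Oct 20: Thu, Nov 20: Sun, Dec 20: Tue.
Friday occurs in May — 1 month.

1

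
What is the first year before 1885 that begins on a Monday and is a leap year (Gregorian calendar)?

Jan 1 advances by 2 weekdays after a leap year and by 1 after a common year.
1885: Jan 1 is Thursday.
1884: Tuesday (leap)
1883: Monday
1882: Sunday
1881: Saturday
1880: Thursday (leap)
1879: Wednesday
1878: Tuesday
1877: Monday
1876: Saturday (leap)
1875: Friday
1874: Thursday
1873: Wednesday
1872: Monday (leap)
1872 begins on a Monday and is a leap year.

1872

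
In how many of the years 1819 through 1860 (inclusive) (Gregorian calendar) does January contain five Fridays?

January has 31 days; it has five Fridays when Friday falls among the first (month-length − 28) days — i.e. when January 1 is one of Friday/Thursday/Wednesday.
January 1 by year: 1819:Fri✓ 1820:Sat 1821:Mon 1822:Tue 1823:Wed✓ 1824:Thu✓ 1825:Sat 1826:Sun 1827:Mon 1828:Tue 1829:Thu✓ 1830:Fri✓ 1831:Sat 1832:Sun 1833:Tue …(12 more)… 1846:Thu✓ 1847:Fri✓ 1848:Sat 1849:Mon 1850:Tue 1851:Wed✓ 1852:Thu✓ 1853:Sat 1854:Sun 1855:Mon 1856:Tue 1857:Thu✓ 1858:Fri✓ 1859:Sat 1860:Sun
Years with five Fridays: 1819, 1823, 1824, 1829, 1830, 1834, 1835, 1836, 1840, 1841, 1845, 1846, 1847, 1851, 1852, 1857, 1858 → 17.

17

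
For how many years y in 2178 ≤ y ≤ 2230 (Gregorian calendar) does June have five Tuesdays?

16

June has 30 days; it has five Tuesdays when Tuesday falls among the first (month-length − 28) days — i.e. when June 1 is one of Tuesday/Monday.
June 1 by year: 2178:Mon✓ 2179:Tue✓ 2180:Thu 2181:Fri 2182:Sat 2183:Sun 2184:Tue✓ 2185:Wed 2186:Thu 2187:Fri 2188:Sun 2189:Mon✓ 2190:Tue✓ 2191:Wed 2192:Fri …(23 more)… 2216:Sat 2217:Sun 2218:Mon✓ 2219:Tue✓ 2220:Thu 2221:Fri 2222:Sat 2223:Sun 2224:Tue✓ 2225:Wed 2226:Thu 2227:Fri 2228:Sun 2229:Mon✓ 2230:Tue✓
Years with five Tuesdays: 2178, 2179, 2184, 2189, 2190, 2195, 2201, 2202, 2207, 2212, 2213, 2218, 2219, 2224, 2229, 2230 → 16.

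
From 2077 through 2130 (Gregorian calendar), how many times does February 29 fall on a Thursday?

2

Leap years in 2077–2130: 12 of them.
Feb 29 weekday advances by 5 (mod 7) from one leap year to the next four years later (or differs when a century non-leap intervenes).
Leap-day weekdays: 2080:Thu✓ 2084:Tue 2088:Sun 2092:Fri 2096:Wed 2104:Fri 2108:Wed 2112:Mon 2116:Sat 2120:Thu✓ 2124:Tue 2128:Sun
Thursday: 2080, 2120 → 2.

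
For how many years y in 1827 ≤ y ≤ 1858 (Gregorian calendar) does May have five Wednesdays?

May has 31 days; it has five Wednesdays when Wednesday falls among the first (month-length − 28) days — i.e. when May 1 is one of Wednesday/Tuesday/Monday.
May 1 by year: 1827:Tue✓ 1828:Thu 1829:Fri 1830:Sat 1831:Sun 1832:Tue✓ 1833:Wed✓ 1834:Thu 1835:Fri 1836:Sun 1837:Mon✓ 1838:Tue✓ 1839:Wed✓ 1840:Fri 1841:Sat 1842:Sun 1843:Mon✓ 1844:Wed✓ 1845:Thu 1846:Fri 1847:Sat 1848:Mon✓ 1849:Tue✓ 1850:Wed✓ 1851:Thu 1852:Sat 1853:Sun 1854:Mon✓ 1855:Tue✓ 1856:Thu 1857:Fri 1858:Sat
Years with five Wednesdays: 1827, 1832, 1833, 1837, 1838, 1839, 1843, 1844, 1848, 1849, 1850, 1854, 1855 → 13.

13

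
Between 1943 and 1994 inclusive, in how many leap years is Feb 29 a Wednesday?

2

Leap years in 1943–1994: 13 of them.
Feb 29 weekday advances by 5 (mod 7) from one leap year to the next four years later (or differs when a century non-leap intervenes).
Leap-day weekdays: 1944:Tue 1948:Sun 1952:Fri 1956:Wed✓ 1960:Mon 1964:Sat 1968:Thu 1972:Tue 1976:Sun 1980:Fri 1984:Wed✓ 1988:Mon 1992:Sat
Wednesday: 1956, 1984 → 2.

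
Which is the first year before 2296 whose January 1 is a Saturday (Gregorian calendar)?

Jan 1 advances by 2 weekdays after a leap year and by 1 after a common year.
2296: Jan 1 is Wednesday (leap).
2295: Tuesday
2294: Monday
2293: Sunday
2292: Friday (leap)
2291: Thursday
2290: Wednesday
2289: Tuesday
2288: Sunday (leap)
2287: Saturday
2287 begins on a Saturday

2287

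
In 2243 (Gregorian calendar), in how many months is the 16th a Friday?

1

Check the 16th of each month of 2243: Jan 16: Mon, Feb 16: Thu, Mar 16: Thu, Apr 16: Sun, May 16: Tue, Jun 16: Fri, Jul 16: Sun, Aug 16: Wed, Sep 16: Sat, Oct 16: Mon, Nov 16: Thu, Dec 16: Sat.
Friday occurs in June — 1 month.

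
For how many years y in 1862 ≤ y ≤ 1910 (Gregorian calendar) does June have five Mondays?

14

June has 30 days; it has five Mondays when Monday falls among the first (month-length − 28) days — i.e. when June 1 is one of Monday/Sunday.
June 1 by year: 1862:Sun✓ 1863:Mon✓ 1864:Wed 1865:Thu 1866:Fri 1867:Sat 1868:Mon✓ 1869:Tue 1870:Wed 1871:Thu 1872:Sat 1873:Sun✓ 1874:Mon✓ 1875:Tue 1876:Thu …(19 more)… 1896:Mon✓ 1897:Tue 1898:Wed 1899:Thu 1900:Fri 1901:Sat 1902:Sun✓ 1903:Mon✓ 1904:Wed 1905:Thu 1906:Fri 1907:Sat 1908:Mon✓ 1909:Tue 1910:Wed
Years with five Mondays: 1862, 1863, 1868, 1873, 1874, 1879, 1884, 1885, 1890, 1891, 1896, 1902, 1903, 1908 → 14.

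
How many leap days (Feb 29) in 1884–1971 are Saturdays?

4

Leap years in 1884–1971: 21 of them.
Feb 29 weekday advances by 5 (mod 7) from one leap year to the next four years later (or differs when a century non-leap intervenes).
Leap-day weekdays: 1884:Fri 1888:Wed 1892:Mon 1896:Sat✓ 1904:Mon 1908:Sat✓ 1912:Thu 1916:Tue 1920:Sun 1924:Fri 1928:Wed 1932:Mon 1936:Sat✓ 1940:Thu 1944:Tue 1948:Sun 1952:Fri 1956:Wed 1960:Mon 1964:Sat✓ 1968:Thu
Saturday: 1896, 1908, 1936, 1964 → 4.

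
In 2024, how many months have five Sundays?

A month of length L has five Sundays iff its first Sunday is on day ≤ L−28 (so day 1–3 in a 31-day month, 1–2 in a 30-day month, day 1 in a leap February).
Checking each month of 2024: Jan starts Mon (31d); Feb starts Thu (29d); Mar starts Fri (31d) ✓; Apr starts Mon (30d); May starts Wed (31d); Jun starts Sat (30d) ✓; Jul starts Mon (31d); Aug starts Thu (31d); Sep starts Sun (30d) ✓; Oct starts Tue (31d); Nov starts Fri (30d); Dec starts Sun (31d) ✓.
Five-Sunday months: March, June, September, December → 4.

4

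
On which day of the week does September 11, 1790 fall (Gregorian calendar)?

January 1, 1790 is a Friday.
September 11 is day 254 of the year, i.e. 253 days after Jan 1.
253 mod 7 = 1, so advance 1 weekday from Friday: Saturday.

Saturday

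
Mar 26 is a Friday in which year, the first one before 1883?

1880

From one year to the next, a fixed date's weekday advances by 1, or by 2 when a Feb 29 lies between the two dates.
1883: March 26 is Monday.
1882: Sunday (−1)
1881: Saturday (−1)
1880: Friday (−1)
Mar 26 falls on a Friday in 1880.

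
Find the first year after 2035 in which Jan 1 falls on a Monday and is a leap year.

Jan 1 advances by 2 weekdays after a leap year and by 1 after a common year.
2035: Jan 1 is Monday.
2036: Tuesday (leap)
2037: Thursday
2038: Friday
2039: Saturday
2040: Sunday (leap)
2041: Tuesday
2042: Wednesday
2043: Thursday
2044: Friday (leap)
2045: Sunday
2046: Monday
2047: Tuesday
2048: Wednesday (leap)
2049: Friday
2050: Saturday
2051: Sunday
2052: Monday (leap)
2052 begins on a Monday and is a leap year.

2052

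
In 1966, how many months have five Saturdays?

5

A month of length L has five Saturdays iff its first Saturday is on day ≤ L−28 (so day 1–3 in a 31-day month, 1–2 in a 30-day month, day 1 in a leap February).
Checking each month of 1966: Jan starts Sat (31d) ✓; Feb starts Tue (28d); Mar starts Tue (31d); Apr starts Fri (30d) ✓; May starts Sun (31d); Jun starts Wed (30d); Jul starts Fri (31d) ✓; Aug starts Mon (31d); Sep starts Thu (30d); Oct starts Sat (31d) ✓; Nov starts Tue (30d); Dec starts Thu (31d) ✓.
Five-Saturday months: January, April, July, October, December → 5.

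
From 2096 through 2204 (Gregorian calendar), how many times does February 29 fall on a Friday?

Leap years in 2096–2204: 26 of them.
Feb 29 weekday advances by 5 (mod 7) from one leap year to the next four years later (or differs when a century non-leap intervenes).
Leap-day weekdays: 2096:Wed 2104:Fri✓ 2108:Wed 2112:Mon 2116:Sat 2120:Thu 2124:Tue 2128:Sun 2132:Fri✓ 2136:Wed 2140:Mon 2144:Sat 2148:Thu 2152:Tue 2156:Sun 2160:Fri✓ 2164:Wed 2168:Mon 2172:Sat 2176:Thu 2180:Tue 2184:Sun 2188:Fri✓ 2192:Wed 2196:Mon 2204:Wed
Friday: 2104, 2132, 2160, 2188 → 4.

4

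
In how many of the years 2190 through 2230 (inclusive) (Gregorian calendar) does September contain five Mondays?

12

September has 30 days; it has five Mondays when Monday falls among the first (month-length − 28) days — i.e. when September 1 is one of Monday/Sunday.
September 1 by year: 2190:Wed 2191:Thu 2192:Sat 2193:Sun✓ 2194:Mon✓ 2195:Tue 2196:Thu 2197:Fri 2198:Sat 2199:Sun✓ 2200:Mon✓ 2201:Tue 2202:Wed 2203:Thu 2204:Sat …(11 more)… 2216:Sun✓ 2217:Mon✓ 2218:Tue 2219:Wed 2220:Fri 2221:Sat 2222:Sun✓ 2223:Mon✓ 2224:Wed 2225:Thu 2226:Fri 2227:Sat 2228:Mon✓ 2229:Tue 2230:Wed
Years with five Mondays: 2193, 2194, 2199, 2200, 2205, 2206, 2211, 2216, 2217, 2222, 2223, 2228 → 12.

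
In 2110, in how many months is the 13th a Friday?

Check the 13th of each month of 2110: Jan 13: Mon, Feb 13: Thu, Mar 13: Thu, Apr 13: Sun, May 13: Tue, Jun 13: Fri, Jul 13: Sun, Aug 13: Wed, Sep 13: Sat, Oct 13: Mon, Nov 13: Thu, Dec 13: Sat.
Friday occurs in June — 1 month.

1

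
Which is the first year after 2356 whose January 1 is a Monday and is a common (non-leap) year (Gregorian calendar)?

2362

Jan 1 advances by 2 weekdays after a leap year and by 1 after a common year.
2356: Jan 1 is Sunday (leap).
2357: Tuesday
2358: Wednesday
2359: Thursday
2360: Friday (leap)
2361: Sunday
2362: Monday
2362 begins on a Monday and is a common year.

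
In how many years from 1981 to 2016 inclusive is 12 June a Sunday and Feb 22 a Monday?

2

Check each year's weekday for 12 June and Feb 22:
  1981: Fri/Sun  1982: Sat/Mon  1983: Sun/Tue  1984: Tue/Wed  1985: Wed/Fri  1986: Thu/Sat  1987: Fri/Sun  1988: Sun/Mon ✓  1989: Mon/Wed  1990: Tue/Thu  1991: Wed/Fri  1992: Fri/Sat  1993: Sat/Mon  1994: Sun/Tue  …(8 more)…  2003: Thu/Sat  2004: Sat/Sun  2005: Sun/Tue  2006: Mon/Wed  2007: Tue/Thu  2008: Thu/Fri  2009: Fri/Sun  2010: Sat/Mon  2011: Sun/Tue  2012: Tue/Wed  2013: Wed/Fri  2014: Thu/Sat  2015: Fri/Sun  2016: Sun/Mon ✓
Both conditions hold in: 1988, 2016 — 2.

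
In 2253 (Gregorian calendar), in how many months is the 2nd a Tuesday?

Check the 2nd of each month of 2253: Jan 2: Sun, Feb 2: Wed, Mar 2: Wed, Apr 2: Sat, May 2: Mon, Jun 2: Thu, Jul 2: Sat, Aug 2: Tue, Sep 2: Fri, Oct 2: Sun, Nov 2: Wed, Dec 2: Fri.
Tuesday occurs in August — 1 month.

1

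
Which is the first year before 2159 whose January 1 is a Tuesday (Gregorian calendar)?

2154

Jan 1 advances by 2 weekdays after a leap year and by 1 after a common year.
2159: Jan 1 is Monday.
2158: Sunday
2157: Saturday
2156: Thursday (leap)
2155: Wednesday
2154: Tuesday
2154 begins on a Tuesday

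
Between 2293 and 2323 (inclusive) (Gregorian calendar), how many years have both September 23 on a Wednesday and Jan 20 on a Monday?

2

Check each year's weekday for September 23 and Jan 20:
  2293: Sat/Fri  2294: Sun/Sat  2295: Mon/Sun  2296: Wed/Mon ✓  2297: Thu/Wed  2298: Fri/Thu  2299: Sat/Fri  2300: Sun/Sat  2301: Mon/Sun  2302: Tue/Mon  2303: Wed/Tue  2304: Fri/Wed  2305: Sat/Fri  2306: Sun/Sat  …(3 more)…  2310: Fri/Thu  2311: Sat/Fri  2312: Mon/Sat  2313: Tue/Mon  2314: Wed/Tue  2315: Thu/Wed  2316: Sat/Thu  2317: Sun/Sat  2318: Mon/Sun  2319: Tue/Mon  2320: Thu/Tue  2321: Fri/Thu  2322: Sat/Fri  2323: Sun/Sat
Both conditions hold in: 2296, 2308 — 2.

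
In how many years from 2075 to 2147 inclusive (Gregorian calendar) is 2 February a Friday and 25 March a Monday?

2

Check each year's weekday for 2 February and 25 March:
  2075: Sat/Mon  2076: Sun/Wed  2077: Tue/Thu  2078: Wed/Fri  2079: Thu/Sat  2080: Fri/Mon ✓  2081: Sun/Tue  2082: Mon/Wed  2083: Tue/Thu  2084: Wed/Sat  2085: Fri/Sun  2086: Sat/Mon  2087: Sun/Tue  2088: Mon/Thu  …(45 more)…  2134: Tue/Thu  2135: Wed/Fri  2136: Thu/Sun  2137: Sat/Mon  2138: Sun/Tue  2139: Mon/Wed  2140: Tue/Fri  2141: Thu/Sat  2142: Fri/Sun  2143: Sat/Mon  2144: Sun/Wed  2145: Tue/Thu  2146: Wed/Fri  2147: Thu/Sat
Both conditions hold in: 2080, 2120 — 2.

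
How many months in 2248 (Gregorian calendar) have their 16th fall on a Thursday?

2

Check the 16th of each month of 2248: Jan 16: Sun, Feb 16: Wed, Mar 16: Thu, Apr 16: Sun, May 16: Tue, Jun 16: Fri, Jul 16: Sun, Aug 16: Wed, Sep 16: Sat, Oct 16: Mon, Nov 16: Thu, Dec 16: Sat.
Thursday occurs in March, November — 2 months.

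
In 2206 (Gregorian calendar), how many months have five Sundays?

A month of length L has five Sundays iff its first Sunday is on day ≤ L−28 (so day 1–3 in a 31-day month, 1–2 in a 30-day month, day 1 in a leap February).
Checking each month of 2206: Jan starts Wed (31d); Feb starts Sat (28d); Mar starts Sat (31d) ✓; Apr starts Tue (30d); May starts Thu (31d); Jun starts Sun (30d) ✓; Jul starts Tue (31d); Aug starts Fri (31d) ✓; Sep starts Mon (30d); Oct starts Wed (31d); Nov starts Sat (30d) ✓; Dec starts Mon (31d).
Five-Sunday months: March, June, August, November → 4.

4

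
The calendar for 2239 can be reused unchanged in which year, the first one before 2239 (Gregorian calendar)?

Two years share a calendar iff Jan 1 falls on the same weekday and both are leap or both are common. 2239: Jan 1 is Tuesday, common year.
2238: Jan 1 Monday, common
2237: Jan 1 Sunday, common
2236: Jan 1 Friday, leap
2235: Jan 1 Thursday, common
2234: Jan 1 Wednesday, common
2233: Jan 1 Tuesday, common
2233 matches on both conditions.

2233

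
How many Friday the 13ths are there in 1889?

Check the 13th of each month of 1889: Jan 13: Sun, Feb 13: Wed, Mar 13: Wed, Apr 13: Sat, May 13: Mon, Jun 13: Thu, Jul 13: Sat, Aug 13: Tue, Sep 13: Fri, Oct 13: Sun, Nov 13: Wed, Dec 13: Fri.
Friday occurs in September, December — 2 months.

2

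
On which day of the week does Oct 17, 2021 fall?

January 1, 2021 is a Friday.
October 17 is day 290 of the year, i.e. 289 days after Jan 1.
289 mod 7 = 2, so advance 2 weekdays from Friday: Sunday.

Sunday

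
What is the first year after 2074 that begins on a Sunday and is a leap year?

2096

Jan 1 advances by 2 weekdays after a leap year and by 1 after a common year.
2074: Jan 1 is Monday.
2075: Tuesday
2076: Wednesday (leap)
2077: Friday
2078: Saturday
2079: Sunday
2080: Monday (leap)
2081: Wednesday
2082: Thursday
2083: Friday
2084: Saturday (leap)
2085: Monday
2086: Tuesday
2087: Wednesday
2088: Thursday (leap)
2089: Saturday
2090: Sunday
2091: Monday
2092: Tuesday (leap)
2093: Thursday
2094: Friday
2095: Saturday
2096: Sunday (leap)
2096 begins on a Sunday and is a leap year.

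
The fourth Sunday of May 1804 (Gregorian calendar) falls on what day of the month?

27

May 1, 1804 is a Tuesday, so the first Sunday is the 6th.
The fourth Sunday is 6 + 21 = 27.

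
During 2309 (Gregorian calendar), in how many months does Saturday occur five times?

4

A month of length L has five Saturdays iff its first Saturday is on day ≤ L−28 (so day 1–3 in a 31-day month, 1–2 in a 30-day month, day 1 in a leap February).
Checking each month of 2309: Jan starts Fri (31d) ✓; Feb starts Mon (28d); Mar starts Mon (31d); Apr starts Thu (30d); May starts Sat (31d) ✓; Jun starts Tue (30d); Jul starts Thu (31d) ✓; Aug starts Sun (31d); Sep starts Wed (30d); Oct starts Fri (31d) ✓; Nov starts Mon (30d); Dec starts Wed (31d).
Five-Saturday months: January, May, July, October → 4.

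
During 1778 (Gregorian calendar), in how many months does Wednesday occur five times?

A month of length L has five Wednesdays iff its first Wednesday is on day ≤ L−28 (so day 1–3 in a 31-day month, 1–2 in a 30-day month, day 1 in a leap February).
Checking each month of 1778: Jan starts Thu (31d); Feb starts Sun (28d); Mar starts Sun (31d); Apr starts Wed (30d) ✓; May starts Fri (31d); Jun starts Mon (30d); Jul starts Wed (31d) ✓; Aug starts Sat (31d); Sep starts Tue (30d) ✓; Oct starts Thu (31d); Nov starts Sun (30d); Dec starts Tue (31d) ✓.
Five-Wednesday months: April, July, September, December → 4.

4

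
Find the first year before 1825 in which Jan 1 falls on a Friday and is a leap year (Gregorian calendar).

Jan 1 advances by 2 weekdays after a leap year and by 1 after a common year.
1825: Jan 1 is Saturday.
1824: Thursday (leap)
1823: Wednesday
1822: Tuesday
1821: Monday
1820: Saturday (leap)
1819: Friday
1818: Thursday
1817: Wednesday
1816: Monday (leap)
1815: Sunday
1814: Saturday
1813: Friday
1812: Wednesday (leap)
1811: Tuesday
1810: Monday
1809: Sunday
1808: Friday (leap)
1808 begins on a Friday and is a leap year.

1808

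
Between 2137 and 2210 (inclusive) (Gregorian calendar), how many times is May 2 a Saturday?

Track May 2's weekday year by year (advancing +1, or +2 across a Feb 29):
  2137: Thu  2138: Fri (+1)  2139: Sat (+1) ✓  2140: Mon (+2)  2141: Tue (+1)
  2142: Wed (+1)  2143: Thu (+1)  2144: Sat (+2) ✓  2145: Sun (+1)  2146: Mon (+1)
  2147: Tue (+1)  2148: Thu (+2)  2149: Fri (+1)  2150: Sat (+1) ✓  … (46 more years) …
  2197: Tue (+1)  2198: Wed (+1)  2199: Thu (+1)  2200: Fri (+1)  2201: Sat (+1) ✓
  2202: Sun (+1)  2203: Mon (+1)  2204: Wed (+2)  2205: Thu (+1)  2206: Fri (+1)
  2207: Sat (+1) ✓  2208: Mon (+2)  2209: Tue (+1)  2210: Wed (+1)
Saturday years: 2139, 2144, 2150, 2161, 2167, 2172, 2178, 2189, 2195, 2201, 2207 — 11 in total.

11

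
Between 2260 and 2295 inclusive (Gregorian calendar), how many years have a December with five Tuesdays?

16

December has 31 days; it has five Tuesdays when Tuesday falls among the first (month-length − 28) days — i.e. when December 1 is one of Tuesday/Monday/Sunday.
December 1 by year: 2260:Sat 2261:Sun✓ 2262:Mon✓ 2263:Tue✓ 2264:Thu 2265:Fri 2266:Sat 2267:Sun✓ 2268:Tue✓ 2269:Wed 2270:Thu 2271:Fri 2272:Sun✓ 2273:Mon✓ 2274:Tue✓ …(6 more)… 2281:Thu 2282:Fri 2283:Sat 2284:Mon✓ 2285:Tue✓ 2286:Wed 2287:Thu 2288:Sat 2289:Sun✓ 2290:Mon✓ 2291:Tue✓ 2292:Thu 2293:Fri 2294:Sat 2295:Sun✓
Years with five Tuesdays: 2261, 2262, 2263, 2267, 2268, 2272, 2273, 2274, 2278, 2279, 2284, 2285, 2289, 2290, 2291, 2295 → 16.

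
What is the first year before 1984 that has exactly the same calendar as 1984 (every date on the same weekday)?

Two years share a calendar iff Jan 1 falls on the same weekday and both are leap or both are common. 1984: Jan 1 is Sunday, leap year.
1983: Jan 1 Saturday, common
1982: Jan 1 Friday, common
1981: Jan 1 Thursday, common
1980: Jan 1 Tuesday, leap
1979: Jan 1 Monday, common
1978: Jan 1 Sunday, common
1977: Jan 1 Saturday, common
1976: Jan 1 Thursday, leap
1975: Jan 1 Wednesday, common
1974: Jan 1 Tuesday, common
1973: Jan 1 Monday, common
1972: Jan 1 Saturday, leap
1971: Jan 1 Friday, common
1970: Jan 1 Thursday, common
1969: Jan 1 Wednesday, common
1968: Jan 1 Monday, leap
1967: Jan 1 Sunday, common
1966: Jan 1 Saturday, common
1965: Jan 1 Friday, common
1964: Jan 1 Wednesday, leap
1963: Jan 1 Tuesday, common
1962: Jan 1 Monday, common
1961: Jan 1 Sunday, common
1960: Jan 1 Friday, leap
1959: Jan 1 Thursday, common
1958: Jan 1 Wednesday, common
1957: Jan 1 Tuesday, common
1956: Jan 1 Sunday, leap
1956 matches on both conditions.

1956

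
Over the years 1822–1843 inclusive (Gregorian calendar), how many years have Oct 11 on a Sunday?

3

Track Oct 11's weekday year by year (advancing +1, or +2 across a Feb 29):
  1822: Fri  1823: Sat (+1)  1824: Mon (+2)  1825: Tue (+1)  1826: Wed (+1)
  1827: Thu (+1)  1828: Sat (+2)  1829: Sun (+1) ✓  1830: Mon (+1)  1831: Tue (+1)
  1832: Thu (+2)  1833: Fri (+1)  1834: Sat (+1)  1835: Sun (+1) ✓  1836: Tue (+2)
  1837: Wed (+1)  1838: Thu (+1)  1839: Fri (+1)  1840: Sun (+2) ✓  1841: Mon (+1)
  1842: Tue (+1)  1843: Wed (+1)
Sunday years: 1829, 1835, 1840 — 3 in total.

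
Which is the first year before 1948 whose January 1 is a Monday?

Jan 1 advances by 2 weekdays after a leap year and by 1 after a common year.
1948: Jan 1 is Thursday (leap).
1947: Wednesday
1946: Tuesday
1945: Monday
1945 begins on a Monday

1945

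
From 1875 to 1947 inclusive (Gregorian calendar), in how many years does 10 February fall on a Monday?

11

Track 10 February's weekday year by year (advancing +1, or +2 across a Feb 29):
  1875: Wed  1876: Thu (+1)  1877: Sat (+2)  1878: Sun (+1)  1879: Mon (+1) ✓
  1880: Tue (+1)  1881: Thu (+2)  1882: Fri (+1)  1883: Sat (+1)  1884: Sun (+1)
  1885: Tue (+2)  1886: Wed (+1)  1887: Thu (+1)  1888: Fri (+1)  … (45 more years) …
  1934: Sat (+1)  1935: Sun (+1)  1936: Mon (+1) ✓  1937: Wed (+2)  1938: Thu (+1)
  1939: Fri (+1)  1940: Sat (+1)  1941: Mon (+2) ✓  1942: Tue (+1)  1943: Wed (+1)
  1944: Thu (+1)  1945: Sat (+2)  1946: Sun (+1)  1947: Mon (+1) ✓
Monday years: 1879, 1890, 1896, 1902, 1908, 1913, 1919, 1930, 1936, 1941, 1947 — 11 in total.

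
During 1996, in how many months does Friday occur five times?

4

A month of length L has five Fridays iff its first Friday is on day ≤ L−28 (so day 1–3 in a 31-day month, 1–2 in a 30-day month, day 1 in a leap February).
Checking each month of 1996: Jan starts Mon (31d); Feb starts Thu (29d); Mar starts Fri (31d) ✓; Apr starts Mon (30d); May starts Wed (31d) ✓; Jun starts Sat (30d); Jul starts Mon (31d); Aug starts Thu (31d) ✓; Sep starts Sun (30d); Oct starts Tue (31d); Nov starts Fri (30d) ✓; Dec starts Sun (31d).
Five-Friday months: March, May, August, November → 4.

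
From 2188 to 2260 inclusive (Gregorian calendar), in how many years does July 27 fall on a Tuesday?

Track July 27's weekday year by year (advancing +1, or +2 across a Feb 29):
  2188: Sun  2189: Mon (+1)  2190: Tue (+1) ✓  2191: Wed (+1)  2192: Fri (+2)
  2193: Sat (+1)  2194: Sun (+1)  2195: Mon (+1)  2196: Wed (+2)  2197: Thu (+1)
  2198: Fri (+1)  2199: Sat (+1)  2200: Sun (+1)  2201: Mon (+1)  … (45 more years) …
  2247: Tue (+1) ✓  2248: Thu (+2)  2249: Fri (+1)  2250: Sat (+1)  2251: Sun (+1)
  2252: Tue (+2) ✓  2253: Wed (+1)  2254: Thu (+1)  2255: Fri (+1)  2256: Sun (+2)
  2257: Mon (+1)  2258: Tue (+1) ✓  2259: Wed (+1)  2260: Fri (+2)
Tuesday years: 2190, 2202, 2213, 2219, 2224, 2230, 2241, 2247, 2252, 2258 — 10 in total.

10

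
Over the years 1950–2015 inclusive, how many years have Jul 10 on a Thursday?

Track Jul 10's weekday year by year (advancing +1, or +2 across a Feb 29):
  1950: Mon  1951: Tue (+1)  1952: Thu (+2) ✓  1953: Fri (+1)  1954: Sat (+1)
  1955: Sun (+1)  1956: Tue (+2)  1957: Wed (+1)  1958: Thu (+1) ✓  1959: Fri (+1)
  1960: Sun (+2)  1961: Mon (+1)  1962: Tue (+1)  1963: Wed (+1)  … (38 more years) …
  2002: Wed (+1)  2003: Thu (+1) ✓  2004: Sat (+2)  2005: Sun (+1)  2006: Mon (+1)
  2007: Tue (+1)  2008: Thu (+2) ✓  2009: Fri (+1)  2010: Sat (+1)  2011: Sun (+1)
  2012: Tue (+2)  2013: Wed (+1)  2014: Thu (+1) ✓  2015: Fri (+1)
Thursday years: 1952, 1958, 1969, 1975, 1980, 1986, 1997, 2003, 2008, 2014 — 10 in total.

10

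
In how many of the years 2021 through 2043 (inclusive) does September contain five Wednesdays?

7

September has 30 days; it has five Wednesdays when Wednesday falls among the first (month-length − 28) days — i.e. when September 1 is one of Wednesday/Tuesday.
September 1 by year: 2021:Wed✓ 2022:Thu 2023:Fri 2024:Sun 2025:Mon 2026:Tue✓ 2027:Wed✓ 2028:Fri 2029:Sat 2030:Sun 2031:Mon 2032:Wed✓ 2033:Thu 2034:Fri 2035:Sat 2036:Mon 2037:Tue✓ 2038:Wed✓ 2039:Thu 2040:Sat 2041:Sun 2042:Mon 2043:Tue✓
Years with five Wednesdays: 2021, 2026, 2027, 2032, 2037, 2038, 2043 → 7.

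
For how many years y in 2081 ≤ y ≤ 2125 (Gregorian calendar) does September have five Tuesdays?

14

September has 30 days; it has five Tuesdays when Tuesday falls among the first (month-length − 28) days — i.e. when September 1 is one of Tuesday/Monday.
September 1 by year: 2081:Mon✓ 2082:Tue✓ 2083:Wed 2084:Fri 2085:Sat 2086:Sun 2087:Mon✓ 2088:Wed 2089:Thu 2090:Fri 2091:Sat 2092:Mon✓ 2093:Tue✓ 2094:Wed 2095:Thu …(15 more)… 2111:Tue✓ 2112:Thu 2113:Fri 2114:Sat 2115:Sun 2116:Tue✓ 2117:Wed 2118:Thu 2119:Fri 2120:Sun 2121:Mon✓ 2122:Tue✓ 2123:Wed 2124:Fri 2125:Sat
Years with five Tuesdays: 2081, 2082, 2087, 2092, 2093, 2098, 2099, 2104, 2105, 2110, 2111, 2116, 2121, 2122 → 14.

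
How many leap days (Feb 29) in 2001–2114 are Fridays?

Leap years in 2001–2114: 27 of them.
Feb 29 weekday advances by 5 (mod 7) from one leap year to the next four years later (or differs when a century non-leap intervenes).
Leap-day weekdays: 2004:Sun 2008:Fri✓ 2012:Wed 2016:Mon 2020:Sat 2024:Thu 2028:Tue 2032:Sun 2036:Fri✓ 2040:Wed 2044:Mon 2048:Sat 2052:Thu 2056:Tue 2060:Sun 2064:Fri✓ 2068:Wed 2072:Mon 2076:Sat 2080:Thu 2084:Tue 2088:Sun 2092:Fri✓ 2096:Wed 2104:Fri✓ 2108:Wed 2112:Mon
Friday: 2008, 2036, 2064, 2092, 2104 → 5.

5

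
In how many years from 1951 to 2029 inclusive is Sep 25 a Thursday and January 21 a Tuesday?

8

Check each year's weekday for Sep 25 and January 21:
  1951: Tue/Sun  1952: Thu/Mon  1953: Fri/Wed  1954: Sat/Thu  1955: Sun/Fri  1956: Tue/Sat  1957: Wed/Mon  1958: Thu/Tue ✓  1959: Fri/Wed  1960: Sun/Thu  1961: Mon/Sat  1962: Tue/Sun  1963: Wed/Mon  1964: Fri/Tue  …(51 more)…  2016: Sun/Thu  2017: Mon/Sat  2018: Tue/Sun  2019: Wed/Mon  2020: Fri/Tue  2021: Sat/Thu  2022: Sun/Fri  2023: Mon/Sat  2024: Wed/Sun  2025: Thu/Tue ✓  2026: Fri/Wed  2027: Sat/Thu  2028: Mon/Fri  2029: Tue/Sun
Both conditions hold in: 1958, 1969, 1975, 1986, 1997, 2003, 2014, 2025 — 8.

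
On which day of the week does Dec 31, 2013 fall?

January 1, 2013 is a Tuesday.
December 31 is day 365 of the year, i.e. 364 days after Jan 1.
364 mod 7 = 0, so advance 0 weekdays from Tuesday: Tuesday.

Tuesday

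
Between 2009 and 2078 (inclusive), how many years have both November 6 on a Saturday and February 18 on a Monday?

Check each year's weekday for November 6 and February 18:
  2009: Fri/Wed  2010: Sat/Thu  2011: Sun/Fri  2012: Tue/Sat  2013: Wed/Mon  2014: Thu/Tue  2015: Fri/Wed  2016: Sun/Thu  2017: Mon/Sat  2018: Tue/Sun  2019: Wed/Mon  2020: Fri/Tue  2021: Sat/Thu  2022: Sun/Fri  …(42 more)…  2065: Fri/Wed  2066: Sat/Thu  2067: Sun/Fri  2068: Tue/Sat  2069: Wed/Mon  2070: Thu/Tue  2071: Fri/Wed  2072: Sun/Thu  2073: Mon/Sat  2074: Tue/Sun  2075: Wed/Mon  2076: Fri/Tue  2077: Sat/Thu  2078: Sun/Fri
Both conditions hold in: no year — 0.

0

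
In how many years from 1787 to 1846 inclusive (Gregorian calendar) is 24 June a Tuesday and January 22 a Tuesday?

Check each year's weekday for 24 June and January 22:
  1787: Sun/Mon  1788: Tue/Tue ✓  1789: Wed/Thu  1790: Thu/Fri  1791: Fri/Sat  1792: Sun/Sun  1793: Mon/Tue  1794: Tue/Wed  1795: Wed/Thu  1796: Fri/Fri  1797: Sat/Sun  1798: Sun/Mon  1799: Mon/Tue  1800: Tue/Wed  …(32 more)…  1833: Mon/Tue  1834: Tue/Wed  1835: Wed/Thu  1836: Fri/Fri  1837: Sat/Sun  1838: Sun/Mon  1839: Mon/Tue  1840: Wed/Wed  1841: Thu/Fri  1842: Fri/Sat  1843: Sat/Sun  1844: Mon/Mon  1845: Tue/Wed  1846: Wed/Thu
Both conditions hold in: 1788, 1828 — 2.

2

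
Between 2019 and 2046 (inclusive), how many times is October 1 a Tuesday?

4

Track October 1's weekday year by year (advancing +1, or +2 across a Feb 29):
  2019: Tue ✓  2020: Thu (+2)  2021: Fri (+1)  2022: Sat (+1)  2023: Sun (+1)
  2024: Tue (+2) ✓  2025: Wed (+1)  2026: Thu (+1)  2027: Fri (+1)  2028: Sun (+2)
  2029: Mon (+1)  2030: Tue (+1) ✓  2031: Wed (+1)  2032: Fri (+2)  2033: Sat (+1)
  2034: Sun (+1)  2035: Mon (+1)  2036: Wed (+2)  2037: Thu (+1)  2038: Fri (+1)
  2039: Sat (+1)  2040: Mon (+2)  2041: Tue (+1) ✓  2042: Wed (+1)  2043: Thu (+1)
  2044: Sat (+2)  2045: Sun (+1)  2046: Mon (+1)
Tuesday years: 2019, 2024, 2030, 2041 — 4 in total.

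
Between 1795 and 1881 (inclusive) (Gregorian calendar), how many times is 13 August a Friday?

12

Track 13 August's weekday year by year (advancing +1, or +2 across a Feb 29):
  1795: Thu  1796: Sat (+2)  1797: Sun (+1)  1798: Mon (+1)  1799: Tue (+1)
  1800: Wed (+1)  1801: Thu (+1)  1802: Fri (+1) ✓  1803: Sat (+1)  1804: Mon (+2)
  1805: Tue (+1)  1806: Wed (+1)  1807: Thu (+1)  1808: Sat (+2)  … (59 more years) …
  1868: Thu (+2)  1869: Fri (+1) ✓  1870: Sat (+1)  1871: Sun (+1)  1872: Tue (+2)
  1873: Wed (+1)  1874: Thu (+1)  1875: Fri (+1) ✓  1876: Sun (+2)  1877: Mon (+1)
  1878: Tue (+1)  1879: Wed (+1)  1880: Fri (+2) ✓  1881: Sat (+1)
Friday years: 1802, 1813, 1819, 1824, 1830, 1841, 1847, 1852, 1858, 1869, 1875, 1880 — 12 in total.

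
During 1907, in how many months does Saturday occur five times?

4

A month of length L has five Saturdays iff its first Saturday is on day ≤ L−28 (so day 1–3 in a 31-day month, 1–2 in a 30-day month, day 1 in a leap February).
Checking each month of 1907: Jan starts Tue (31d); Feb starts Fri (28d); Mar starts Fri (31d) ✓; Apr starts Mon (30d); May starts Wed (31d); Jun starts Sat (30d) ✓; Jul starts Mon (31d); Aug starts Thu (31d) ✓; Sep starts Sun (30d); Oct starts Tue (31d); Nov starts Fri (30d) ✓; Dec starts Sun (31d).
Five-Saturday months: March, June, August, November → 4.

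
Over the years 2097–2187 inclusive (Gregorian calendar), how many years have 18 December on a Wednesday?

Track 18 December's weekday year by year (advancing +1, or +2 across a Feb 29):
  2097: Wed ✓  2098: Thu (+1)  2099: Fri (+1)  2100: Sat (+1)  2101: Sun (+1)
  2102: Mon (+1)  2103: Tue (+1)  2104: Thu (+2)  2105: Fri (+1)  2106: Sat (+1)
  2107: Sun (+1)  2108: Tue (+2)  2109: Wed (+1) ✓  2110: Thu (+1)  … (63 more years) …
  2174: Sun (+1)  2175: Mon (+1)  2176: Wed (+2) ✓  2177: Thu (+1)  2178: Fri (+1)
  2179: Sat (+1)  2180: Mon (+2)  2181: Tue (+1)  2182: Wed (+1) ✓  2183: Thu (+1)
  2184: Sat (+2)  2185: Sun (+1)  2186: Mon (+1)  2187: Tue (+1)
Wednesday years: 2097, 2109, 2115, 2120, 2126, 2137, 2143, 2148, 2154, 2165, 2171, 2176, 2182 — 13 in total.

13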